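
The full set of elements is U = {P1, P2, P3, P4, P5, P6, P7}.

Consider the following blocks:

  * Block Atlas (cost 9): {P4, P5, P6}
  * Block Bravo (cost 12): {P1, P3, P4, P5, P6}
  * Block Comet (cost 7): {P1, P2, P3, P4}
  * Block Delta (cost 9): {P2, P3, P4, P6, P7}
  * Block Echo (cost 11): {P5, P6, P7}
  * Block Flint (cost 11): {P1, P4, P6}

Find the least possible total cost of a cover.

18

Comet, Echo together cover every element (Comet ∪ Echo = {P1, P2, P3, P4, P5, P6, P7}); total cost 7 + 11 = 18.
No covering selection has total cost below 18.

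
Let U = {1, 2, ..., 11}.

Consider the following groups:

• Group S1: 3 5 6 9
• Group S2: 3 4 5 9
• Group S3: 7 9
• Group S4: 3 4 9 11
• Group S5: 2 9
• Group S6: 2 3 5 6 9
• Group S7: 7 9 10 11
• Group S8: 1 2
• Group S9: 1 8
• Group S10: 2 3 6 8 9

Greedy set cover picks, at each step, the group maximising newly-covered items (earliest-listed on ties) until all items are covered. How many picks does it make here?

Greedy: pick S6 (covers 5 new) → pick S7 (covers 3 new) → pick S9 (covers 2 new) → pick S2 (covers 1 new). Total picks: 4.

4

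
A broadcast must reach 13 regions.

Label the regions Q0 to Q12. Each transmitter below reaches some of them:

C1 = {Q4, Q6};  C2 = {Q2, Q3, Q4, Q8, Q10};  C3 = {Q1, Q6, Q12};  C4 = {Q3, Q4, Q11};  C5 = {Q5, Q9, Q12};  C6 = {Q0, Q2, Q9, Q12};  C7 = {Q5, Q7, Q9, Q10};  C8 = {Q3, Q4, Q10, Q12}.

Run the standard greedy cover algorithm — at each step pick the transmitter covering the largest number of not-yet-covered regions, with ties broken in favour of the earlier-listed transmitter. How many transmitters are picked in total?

5

Greedy: pick C2 (covers 5 new) → pick C3 (covers 3 new) → pick C7 (covers 3 new) → pick C4 (covers 1 new) → pick C6 (covers 1 new). Total picks: 5.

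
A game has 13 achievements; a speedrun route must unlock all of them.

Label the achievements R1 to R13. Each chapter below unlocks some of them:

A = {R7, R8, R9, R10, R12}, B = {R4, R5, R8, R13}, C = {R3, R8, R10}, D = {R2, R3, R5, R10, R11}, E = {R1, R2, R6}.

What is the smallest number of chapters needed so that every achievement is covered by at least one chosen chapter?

4

A and B and D and E together: A ∪ B ∪ D ∪ E = {R1, R2, R3, R4, R5, R6, R7, R8, R9, R10, R11, R12, R13} — every achievement is covered.
Only B contains R4, so B is forced; the remaining 9 achievements need at least 3 more chapters (each remaining chapter adds at most 4) — so at least 4 chapters are needed, and 4 is optimal.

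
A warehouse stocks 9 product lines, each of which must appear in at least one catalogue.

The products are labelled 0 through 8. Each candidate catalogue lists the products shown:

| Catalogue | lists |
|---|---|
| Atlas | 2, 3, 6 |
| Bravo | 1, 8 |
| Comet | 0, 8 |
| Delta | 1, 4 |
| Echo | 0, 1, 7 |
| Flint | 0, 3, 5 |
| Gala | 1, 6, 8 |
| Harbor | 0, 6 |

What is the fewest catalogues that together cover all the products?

Atlas and Bravo and Delta and Echo and Flint together: Atlas ∪ Bravo ∪ Delta ∪ Echo ∪ Flint = {0, 1, 2, 3, 4, 5, 6, 7, 8} — every product is covered.
No 4 of the 8 catalogues cover everything (all 70 combinations miss at least one product), so 5 is optimal.

5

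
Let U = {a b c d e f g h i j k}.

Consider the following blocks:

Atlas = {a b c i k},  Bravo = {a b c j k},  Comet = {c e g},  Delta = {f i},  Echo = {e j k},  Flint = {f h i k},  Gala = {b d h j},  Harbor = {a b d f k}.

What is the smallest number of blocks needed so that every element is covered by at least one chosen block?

Take {Comet, Delta, Gala, Harbor}. Their union is {a, b, c, d, e, f, g, h, i, j, k}, which is all 11 elements.
No 3 of the 8 blocks cover everything (all 56 combinations miss at least one element), so 4 is optimal.

4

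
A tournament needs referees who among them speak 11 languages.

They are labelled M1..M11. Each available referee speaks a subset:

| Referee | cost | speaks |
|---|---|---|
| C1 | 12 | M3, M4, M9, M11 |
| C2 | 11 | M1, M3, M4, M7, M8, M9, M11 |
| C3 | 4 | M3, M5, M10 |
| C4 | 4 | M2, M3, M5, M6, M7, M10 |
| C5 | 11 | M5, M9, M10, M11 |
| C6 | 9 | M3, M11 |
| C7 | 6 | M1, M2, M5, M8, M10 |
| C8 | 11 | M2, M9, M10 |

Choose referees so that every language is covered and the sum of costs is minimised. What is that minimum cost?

15

C2, C4 together cover every language (C2 ∪ C4 = {M1, M2, M3, M4, M5, M6, M7, M8, M9, M10, M11}); total cost 11 + 4 = 15.
No covering selection has total cost below 15.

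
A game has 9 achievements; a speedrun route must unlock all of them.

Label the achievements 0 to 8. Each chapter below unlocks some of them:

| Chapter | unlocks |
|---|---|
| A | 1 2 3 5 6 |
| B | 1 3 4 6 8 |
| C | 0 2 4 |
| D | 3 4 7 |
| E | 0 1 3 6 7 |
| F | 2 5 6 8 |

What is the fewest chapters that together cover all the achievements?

Take {C, E, F}. Their union is {0, 1, 2, 3, 4, 5, 6, 7, 8}, which is all 9 achievements.
No 2 of the 6 chapters cover everything (all 15 combinations miss at least one achievement), so 3 is optimal.

3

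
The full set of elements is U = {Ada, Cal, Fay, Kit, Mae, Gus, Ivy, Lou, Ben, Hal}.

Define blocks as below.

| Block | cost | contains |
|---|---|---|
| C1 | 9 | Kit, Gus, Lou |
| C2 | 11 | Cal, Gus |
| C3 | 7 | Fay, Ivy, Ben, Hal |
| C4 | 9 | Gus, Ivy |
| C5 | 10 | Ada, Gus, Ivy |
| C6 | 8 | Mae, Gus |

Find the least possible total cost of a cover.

C1, C2, C3, C5, C6 together cover every element (C1 ∪ C2 ∪ C3 ∪ C5 ∪ C6 = {Ada, Cal, Fay, Kit, Mae, Gus, Ivy, Lou, Ben, Hal}); total cost 9 + 11 + 7 + 10 + 8 = 45.
No covering selection has total cost below 45.

45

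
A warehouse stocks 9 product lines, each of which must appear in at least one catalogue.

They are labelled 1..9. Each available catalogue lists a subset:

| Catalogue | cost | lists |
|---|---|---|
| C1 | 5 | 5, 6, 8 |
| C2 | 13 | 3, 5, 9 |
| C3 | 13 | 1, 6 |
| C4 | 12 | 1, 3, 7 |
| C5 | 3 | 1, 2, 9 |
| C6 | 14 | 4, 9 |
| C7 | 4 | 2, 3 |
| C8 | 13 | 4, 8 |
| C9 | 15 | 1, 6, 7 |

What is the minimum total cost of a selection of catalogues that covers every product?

C1, C4, C5, C8 together cover every product (C1 ∪ C4 ∪ C5 ∪ C8 = {1, 2, 3, 4, 5, 6, 7, 8, 9}); total cost 5 + 12 + 3 + 13 = 33.
The greedy pick C5, C1, C7, C4, C8 costs 37; no covering selection beats 33.

33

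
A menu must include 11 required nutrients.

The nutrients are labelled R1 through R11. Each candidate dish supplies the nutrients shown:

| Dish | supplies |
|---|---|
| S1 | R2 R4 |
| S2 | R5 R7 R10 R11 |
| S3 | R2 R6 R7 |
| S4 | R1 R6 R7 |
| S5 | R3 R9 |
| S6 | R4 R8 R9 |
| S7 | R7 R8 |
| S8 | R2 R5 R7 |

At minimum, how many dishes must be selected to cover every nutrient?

S1 and S2 and S4 and S5 and S7 together: S1 ∪ S2 ∪ S4 ∪ S5 ∪ S7 = {R1, R2, R3, R4, R5, R6, R7, R8, R9, R10, R11} — every nutrient is covered.
No 4 of the 8 dishes cover everything (all 70 combinations miss at least one nutrient), so 5 is optimal.

5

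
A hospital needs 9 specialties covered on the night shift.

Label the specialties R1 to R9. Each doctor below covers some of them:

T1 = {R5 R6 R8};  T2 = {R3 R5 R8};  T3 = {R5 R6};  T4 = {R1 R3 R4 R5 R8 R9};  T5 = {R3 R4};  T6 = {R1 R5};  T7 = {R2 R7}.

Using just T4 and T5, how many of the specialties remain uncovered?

3

Union of T4, T5 = {R1, R3, R4, R5, R8, R9}.
Not covered: R2, R6, R7 — 3 specialties.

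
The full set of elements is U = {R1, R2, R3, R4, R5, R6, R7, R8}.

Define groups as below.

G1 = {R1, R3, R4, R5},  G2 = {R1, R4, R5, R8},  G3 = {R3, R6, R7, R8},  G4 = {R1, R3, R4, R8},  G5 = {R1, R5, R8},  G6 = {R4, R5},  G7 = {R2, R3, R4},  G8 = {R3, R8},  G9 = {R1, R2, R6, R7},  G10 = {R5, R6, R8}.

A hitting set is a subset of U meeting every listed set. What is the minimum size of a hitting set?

The 3 elements {R4, R6, R8} hit every group.
The groups G6, G8, G9 are pairwise disjoint, so any hitting set needs a separate element for each — at least 3. Hence 3 is optimal.

3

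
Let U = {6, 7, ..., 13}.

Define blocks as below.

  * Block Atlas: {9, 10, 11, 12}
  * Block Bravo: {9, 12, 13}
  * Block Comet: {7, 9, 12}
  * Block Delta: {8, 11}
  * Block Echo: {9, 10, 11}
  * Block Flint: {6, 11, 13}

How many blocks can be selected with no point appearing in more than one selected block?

Comet, Flint are pairwise disjoint (Comet={7,9,12}; Flint={6,11,13}).
Every remaining block overlaps one of these, and no 3 of the listed blocks are pairwise disjoint, so 2 is the maximum.

2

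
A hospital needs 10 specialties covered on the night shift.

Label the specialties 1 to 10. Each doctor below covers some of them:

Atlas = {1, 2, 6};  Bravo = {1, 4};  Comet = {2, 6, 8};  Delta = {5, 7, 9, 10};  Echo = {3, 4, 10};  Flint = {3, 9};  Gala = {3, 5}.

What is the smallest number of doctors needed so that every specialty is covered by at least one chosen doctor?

Bravo and Comet and Delta and Echo together: Bravo ∪ Comet ∪ Delta ∪ Echo = {1, 2, 3, 4, 5, 6, 7, 8, 9, 10} — every specialty is covered.
No 3 of the 7 doctors cover everything (all 35 combinations miss at least one specialty), so 4 is optimal.

4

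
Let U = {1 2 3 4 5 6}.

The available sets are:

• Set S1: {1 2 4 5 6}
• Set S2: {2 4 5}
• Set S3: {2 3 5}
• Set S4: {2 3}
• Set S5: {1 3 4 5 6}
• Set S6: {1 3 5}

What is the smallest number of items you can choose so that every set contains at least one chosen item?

2

The 2 items {3, 4} hit every set.
No single item lies in every set, so at least 2 are needed and 2 is optimal.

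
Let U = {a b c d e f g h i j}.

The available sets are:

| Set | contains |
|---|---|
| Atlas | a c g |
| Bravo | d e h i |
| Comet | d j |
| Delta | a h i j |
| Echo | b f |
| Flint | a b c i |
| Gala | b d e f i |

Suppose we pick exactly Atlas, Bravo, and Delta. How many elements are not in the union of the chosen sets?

2

Union of Atlas, Bravo, Delta = {a, c, d, e, g, h, i, j}.
Not covered: b, f — 2 elements.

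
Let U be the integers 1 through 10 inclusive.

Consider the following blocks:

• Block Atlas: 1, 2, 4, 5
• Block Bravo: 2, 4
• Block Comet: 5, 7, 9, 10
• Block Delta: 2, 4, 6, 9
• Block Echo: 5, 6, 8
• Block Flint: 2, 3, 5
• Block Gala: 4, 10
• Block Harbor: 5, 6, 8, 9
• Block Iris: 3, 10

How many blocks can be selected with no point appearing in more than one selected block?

Bravo, Harbor, Iris are pairwise disjoint (Bravo={2,4}; Harbor={5,6,8,9}; Iris={3,10}).
Every remaining block overlaps one of these, and no 4 of the listed blocks are pairwise disjoint, so 3 is the maximum.

3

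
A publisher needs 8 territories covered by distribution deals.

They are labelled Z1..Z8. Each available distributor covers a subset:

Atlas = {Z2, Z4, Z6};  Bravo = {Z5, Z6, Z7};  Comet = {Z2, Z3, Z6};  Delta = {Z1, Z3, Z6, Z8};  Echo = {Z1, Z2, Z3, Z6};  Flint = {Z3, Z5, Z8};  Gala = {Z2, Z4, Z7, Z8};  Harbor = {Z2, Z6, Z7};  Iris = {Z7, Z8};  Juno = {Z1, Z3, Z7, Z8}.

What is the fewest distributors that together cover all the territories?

Bravo and Gala and Juno together: Bravo ∪ Gala ∪ Juno = {Z1, Z2, Z3, Z4, Z5, Z6, Z7, Z8} — every territory is covered.
No 2 of the 10 distributors cover everything (all 45 combinations miss at least one territory), so 3 is optimal.

3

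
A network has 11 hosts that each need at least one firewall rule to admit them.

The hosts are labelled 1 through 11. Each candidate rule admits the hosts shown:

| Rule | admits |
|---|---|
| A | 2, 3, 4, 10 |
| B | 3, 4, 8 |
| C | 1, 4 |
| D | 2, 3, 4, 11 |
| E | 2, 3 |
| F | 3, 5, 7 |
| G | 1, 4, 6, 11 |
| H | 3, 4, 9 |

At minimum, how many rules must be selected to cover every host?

A and B and F and G and H together: A ∪ B ∪ F ∪ G ∪ H = {1, 2, 3, 4, 5, 6, 7, 8, 9, 10, 11} — every host is covered.
No 4 of the 8 rules cover everything (all 70 combinations miss at least one host), so 5 is optimal.

5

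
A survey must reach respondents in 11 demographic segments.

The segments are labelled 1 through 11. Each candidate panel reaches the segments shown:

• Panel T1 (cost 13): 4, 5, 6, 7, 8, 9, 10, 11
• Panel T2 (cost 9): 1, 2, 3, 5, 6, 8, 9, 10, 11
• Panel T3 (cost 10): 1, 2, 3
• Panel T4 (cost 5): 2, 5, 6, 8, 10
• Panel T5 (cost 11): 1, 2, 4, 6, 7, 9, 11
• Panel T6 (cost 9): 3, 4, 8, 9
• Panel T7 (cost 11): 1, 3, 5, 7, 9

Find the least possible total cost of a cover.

20

T2, T5 together cover every segment (T2 ∪ T5 = {1, 2, 3, 4, 5, 6, 7, 8, 9, 10, 11}); total cost 9 + 11 = 20.
No covering selection has total cost below 20.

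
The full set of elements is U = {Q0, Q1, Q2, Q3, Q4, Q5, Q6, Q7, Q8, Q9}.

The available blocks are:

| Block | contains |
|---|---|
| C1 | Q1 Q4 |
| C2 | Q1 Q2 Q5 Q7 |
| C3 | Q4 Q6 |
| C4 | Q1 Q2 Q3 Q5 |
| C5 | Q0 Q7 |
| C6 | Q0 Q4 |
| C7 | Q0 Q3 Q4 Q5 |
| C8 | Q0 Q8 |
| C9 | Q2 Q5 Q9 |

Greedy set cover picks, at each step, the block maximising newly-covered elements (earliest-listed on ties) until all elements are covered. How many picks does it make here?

Greedy: pick C2 (covers 4 new) → pick C7 (covers 3 new) → pick C3 (covers 1 new) → pick C8 (covers 1 new) → pick C9 (covers 1 new). Total picks: 5.

5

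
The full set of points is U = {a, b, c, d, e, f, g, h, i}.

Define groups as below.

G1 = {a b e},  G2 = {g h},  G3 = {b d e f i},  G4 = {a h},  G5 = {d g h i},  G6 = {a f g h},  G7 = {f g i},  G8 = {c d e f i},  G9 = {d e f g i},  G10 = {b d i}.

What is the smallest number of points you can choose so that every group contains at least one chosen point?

T = {b, f, h} meets every group (each contains at least one member of T), and |T| = 3.
No choice of 2 points meets every group, so 3 is the minimum.

3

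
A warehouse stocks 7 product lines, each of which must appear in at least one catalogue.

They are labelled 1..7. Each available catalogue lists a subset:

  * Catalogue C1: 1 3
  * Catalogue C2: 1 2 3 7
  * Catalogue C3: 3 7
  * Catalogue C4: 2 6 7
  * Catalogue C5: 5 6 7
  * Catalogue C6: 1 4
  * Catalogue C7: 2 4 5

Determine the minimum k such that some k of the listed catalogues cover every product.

C2 and C5 and C6 together: C2 ∪ C5 ∪ C6 = {1, 2, 3, 4, 5, 6, 7} — every product is covered.
No 2 of the 7 catalogues cover everything (all 21 combinations miss at least one product), so 3 is optimal.

3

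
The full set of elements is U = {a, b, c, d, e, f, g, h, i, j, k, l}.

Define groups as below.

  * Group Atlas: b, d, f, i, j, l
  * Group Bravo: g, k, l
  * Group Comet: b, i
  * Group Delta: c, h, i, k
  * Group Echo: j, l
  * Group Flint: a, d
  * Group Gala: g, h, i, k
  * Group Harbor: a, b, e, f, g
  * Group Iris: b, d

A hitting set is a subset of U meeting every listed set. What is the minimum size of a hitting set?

4

The 4 elements {b, d, h, l} hit every group.
No choice of 3 elements meets every group, so 4 is the minimum.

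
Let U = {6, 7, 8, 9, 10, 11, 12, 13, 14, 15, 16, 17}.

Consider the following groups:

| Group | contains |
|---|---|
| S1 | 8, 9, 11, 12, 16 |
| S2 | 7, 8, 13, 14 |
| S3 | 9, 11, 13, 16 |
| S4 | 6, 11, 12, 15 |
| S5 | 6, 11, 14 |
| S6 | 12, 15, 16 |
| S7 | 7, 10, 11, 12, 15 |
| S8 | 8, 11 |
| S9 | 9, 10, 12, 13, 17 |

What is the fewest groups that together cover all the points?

4

S2, S3, S4, and S9 cover everything between them: the union {6, 7, 8, 9, 10, 11, 12, 13, 14, 15, 16, 17} is all of U.
Only S9 contains 17, so S9 is forced; the remaining 7 points need at least 3 more groups (each remaining group adds at most 3) — so at least 4 groups are needed, and 4 is optimal.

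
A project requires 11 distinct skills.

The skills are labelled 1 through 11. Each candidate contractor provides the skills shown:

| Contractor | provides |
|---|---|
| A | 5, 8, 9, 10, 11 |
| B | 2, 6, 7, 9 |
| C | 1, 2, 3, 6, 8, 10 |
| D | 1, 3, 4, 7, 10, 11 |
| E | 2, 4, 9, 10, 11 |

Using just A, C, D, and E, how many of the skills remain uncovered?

Union of A, C, D, E = {1, 2, 3, 4, 5, 6, 7, 8, 9, 10, 11} — that's every skill, so 0 are uncovered.

0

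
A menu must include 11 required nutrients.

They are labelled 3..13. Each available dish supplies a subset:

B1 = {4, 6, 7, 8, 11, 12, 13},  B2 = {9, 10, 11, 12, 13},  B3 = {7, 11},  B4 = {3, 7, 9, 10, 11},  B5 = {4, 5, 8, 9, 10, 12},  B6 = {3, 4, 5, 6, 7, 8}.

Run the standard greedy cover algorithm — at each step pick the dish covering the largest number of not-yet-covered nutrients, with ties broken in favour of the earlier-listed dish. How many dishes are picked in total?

Greedy: pick B1 (covers 7 new) → pick B4 (covers 3 new) → pick B5 (covers 1 new). Total picks: 3.
(The true minimum cover uses only 2 dishes, so greedy is not optimal here.)

3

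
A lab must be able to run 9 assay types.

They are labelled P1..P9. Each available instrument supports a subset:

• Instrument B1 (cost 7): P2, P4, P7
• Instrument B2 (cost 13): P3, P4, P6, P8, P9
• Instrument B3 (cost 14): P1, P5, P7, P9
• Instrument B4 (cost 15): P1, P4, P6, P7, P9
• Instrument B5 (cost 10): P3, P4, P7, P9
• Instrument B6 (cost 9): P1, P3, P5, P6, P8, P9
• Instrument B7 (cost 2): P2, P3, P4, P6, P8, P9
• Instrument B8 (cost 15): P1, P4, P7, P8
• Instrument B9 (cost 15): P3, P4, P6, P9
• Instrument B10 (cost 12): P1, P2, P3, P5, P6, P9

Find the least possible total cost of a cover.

B1, B6 together cover every assay (B1 ∪ B6 = {P1, P2, P3, P4, P5, P6, P7, P8, P9}); total cost 7 + 9 = 16.
The greedy pick B7, B6, B1 costs 18; no covering selection beats 16.

16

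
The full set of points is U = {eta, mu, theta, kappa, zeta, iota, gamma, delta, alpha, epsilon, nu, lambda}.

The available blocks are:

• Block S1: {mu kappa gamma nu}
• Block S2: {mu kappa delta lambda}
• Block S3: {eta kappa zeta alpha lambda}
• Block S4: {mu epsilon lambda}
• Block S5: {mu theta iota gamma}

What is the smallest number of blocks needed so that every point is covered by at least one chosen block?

5

S1 and S2 and S3 and S4 and S5 together: S1 ∪ S2 ∪ S3 ∪ S4 ∪ S5 = {eta, mu, theta, kappa, zeta, iota, gamma, delta, alpha, epsilon, nu, lambda} — every point is covered.
No 4 of the 5 blocks cover everything (all 5 combinations miss at least one point), so 5 is optimal.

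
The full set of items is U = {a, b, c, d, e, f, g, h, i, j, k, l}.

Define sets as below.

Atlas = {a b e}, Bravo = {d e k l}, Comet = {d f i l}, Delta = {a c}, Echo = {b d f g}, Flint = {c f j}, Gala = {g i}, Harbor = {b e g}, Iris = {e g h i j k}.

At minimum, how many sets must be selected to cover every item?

Comet, Delta, Echo, and Iris cover everything between them: the union {a, b, c, d, e, f, g, h, i, j, k, l} is all of U.
No 3 of the 9 sets cover everything (all 84 combinations miss at least one item), so 4 is optimal.

4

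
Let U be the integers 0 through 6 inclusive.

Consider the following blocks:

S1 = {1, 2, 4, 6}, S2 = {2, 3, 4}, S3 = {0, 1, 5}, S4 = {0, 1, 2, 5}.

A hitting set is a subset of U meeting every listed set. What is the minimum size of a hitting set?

2

The 2 points {4, 5} hit every block.
The blocks S2, S3 are pairwise disjoint, so any hitting set needs a separate point for each — at least 2. Hence 2 is optimal.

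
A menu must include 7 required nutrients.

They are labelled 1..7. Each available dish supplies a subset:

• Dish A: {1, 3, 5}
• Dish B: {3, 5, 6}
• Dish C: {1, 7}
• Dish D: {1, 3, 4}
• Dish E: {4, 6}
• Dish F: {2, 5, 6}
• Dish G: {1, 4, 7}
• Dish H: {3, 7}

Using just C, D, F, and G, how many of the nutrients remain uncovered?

Union of C, D, F, G = {1, 2, 3, 4, 5, 6, 7} — that's every nutrient, so 0 are uncovered.

0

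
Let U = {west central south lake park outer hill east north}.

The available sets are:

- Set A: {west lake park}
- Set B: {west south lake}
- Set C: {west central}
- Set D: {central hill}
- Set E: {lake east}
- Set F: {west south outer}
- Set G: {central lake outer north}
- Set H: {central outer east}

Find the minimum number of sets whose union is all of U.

A and D and E and F and G together: A ∪ D ∪ E ∪ F ∪ G = {west, central, south, lake, park, outer, hill, east, north} — every element is covered.
No 4 of the 8 sets cover everything (all 70 combinations miss at least one element), so 5 is optimal.

5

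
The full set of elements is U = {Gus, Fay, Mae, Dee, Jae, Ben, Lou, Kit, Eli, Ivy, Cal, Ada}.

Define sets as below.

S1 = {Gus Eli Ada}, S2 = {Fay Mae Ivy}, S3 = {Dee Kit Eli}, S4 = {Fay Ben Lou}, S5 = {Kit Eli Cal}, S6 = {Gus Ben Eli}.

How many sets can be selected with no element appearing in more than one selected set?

S3, S4 are pairwise disjoint (S3={Dee,Kit,Eli}; S4={Fay,Ben,Lou}).
Every remaining set overlaps one of these, and no 3 of the listed sets are pairwise disjoint, so 2 is the maximum.

2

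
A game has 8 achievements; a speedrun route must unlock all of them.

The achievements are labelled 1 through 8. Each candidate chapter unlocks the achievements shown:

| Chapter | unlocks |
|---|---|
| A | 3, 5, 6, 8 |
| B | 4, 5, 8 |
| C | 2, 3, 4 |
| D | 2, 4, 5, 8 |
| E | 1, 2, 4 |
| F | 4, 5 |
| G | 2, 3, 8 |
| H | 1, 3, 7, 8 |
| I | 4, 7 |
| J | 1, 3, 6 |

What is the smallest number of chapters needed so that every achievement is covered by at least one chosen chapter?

A and E and I together: A ∪ E ∪ I = {1, 2, 3, 4, 5, 6, 7, 8} — every achievement is covered.
No 2 of the 10 chapters cover everything (all 45 combinations miss at least one achievement), so 3 is optimal.

3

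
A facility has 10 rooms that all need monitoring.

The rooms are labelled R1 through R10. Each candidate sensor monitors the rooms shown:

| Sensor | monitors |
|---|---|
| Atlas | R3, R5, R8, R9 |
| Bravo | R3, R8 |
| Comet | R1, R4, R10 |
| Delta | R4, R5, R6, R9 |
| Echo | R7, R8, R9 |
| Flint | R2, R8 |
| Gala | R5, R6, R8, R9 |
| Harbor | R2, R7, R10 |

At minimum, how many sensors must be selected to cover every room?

4

Take {Bravo, Comet, Gala, Harbor}. Their union is {R1, R2, R3, R4, R5, R6, R7, R8, R9, R10}, which is all 10 rooms.
No 3 of the 8 sensors cover everything (all 56 combinations miss at least one room), so 4 is optimal.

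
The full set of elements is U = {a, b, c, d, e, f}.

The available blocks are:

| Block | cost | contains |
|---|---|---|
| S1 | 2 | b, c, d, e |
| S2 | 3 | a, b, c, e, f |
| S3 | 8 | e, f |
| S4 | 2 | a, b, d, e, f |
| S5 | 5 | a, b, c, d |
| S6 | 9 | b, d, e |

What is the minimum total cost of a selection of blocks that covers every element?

S1, S4 together cover every element (S1 ∪ S4 = {a, b, c, d, e, f}); total cost 2 + 2 = 4.
No covering selection has total cost below 4.

4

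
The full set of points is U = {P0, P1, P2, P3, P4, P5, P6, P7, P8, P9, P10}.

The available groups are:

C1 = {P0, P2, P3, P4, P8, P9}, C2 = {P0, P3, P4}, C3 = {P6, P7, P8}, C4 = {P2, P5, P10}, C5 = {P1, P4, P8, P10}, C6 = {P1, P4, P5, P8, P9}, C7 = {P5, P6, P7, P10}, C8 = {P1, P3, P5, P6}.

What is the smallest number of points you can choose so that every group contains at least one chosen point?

3

The 3 points {P3, P8, P10} hit every group.
The groups C2, C3, C4 are pairwise disjoint, so any hitting set needs a separate point for each — at least 3. Hence 3 is optimal.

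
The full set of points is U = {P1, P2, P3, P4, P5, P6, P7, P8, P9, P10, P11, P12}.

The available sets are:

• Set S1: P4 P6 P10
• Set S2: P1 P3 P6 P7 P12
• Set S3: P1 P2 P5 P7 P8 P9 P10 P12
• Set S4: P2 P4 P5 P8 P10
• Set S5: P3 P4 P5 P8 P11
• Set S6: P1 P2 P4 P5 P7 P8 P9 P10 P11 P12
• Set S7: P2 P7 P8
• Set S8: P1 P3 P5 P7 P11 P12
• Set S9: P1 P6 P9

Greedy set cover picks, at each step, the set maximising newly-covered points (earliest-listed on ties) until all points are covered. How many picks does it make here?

Greedy: pick S6 (covers 10 new) → pick S2 (covers 2 new). Total picks: 2.

2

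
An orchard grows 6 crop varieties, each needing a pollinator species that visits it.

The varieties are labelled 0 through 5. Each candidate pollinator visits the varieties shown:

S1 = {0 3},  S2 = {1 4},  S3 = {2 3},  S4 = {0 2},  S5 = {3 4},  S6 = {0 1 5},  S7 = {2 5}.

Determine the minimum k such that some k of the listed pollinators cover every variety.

S2 and S3 and S6 together: S2 ∪ S3 ∪ S6 = {0, 1, 2, 3, 4, 5} — every variety is covered.
No 2 of the 7 pollinators cover everything (all 21 combinations miss at least one variety), so 3 is optimal.

3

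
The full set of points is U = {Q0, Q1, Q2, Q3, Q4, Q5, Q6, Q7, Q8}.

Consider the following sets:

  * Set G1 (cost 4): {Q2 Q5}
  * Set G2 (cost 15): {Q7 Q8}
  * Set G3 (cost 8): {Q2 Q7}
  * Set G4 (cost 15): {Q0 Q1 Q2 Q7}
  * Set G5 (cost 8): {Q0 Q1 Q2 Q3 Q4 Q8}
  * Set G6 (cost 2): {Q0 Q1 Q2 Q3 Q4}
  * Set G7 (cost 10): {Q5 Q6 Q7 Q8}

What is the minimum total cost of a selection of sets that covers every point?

12

G6, G7 together cover every point (G6 ∪ G7 = {Q0, Q1, Q2, Q3, Q4, Q5, Q6, Q7, Q8}); total cost 2 + 10 = 12.
No covering selection has total cost below 12.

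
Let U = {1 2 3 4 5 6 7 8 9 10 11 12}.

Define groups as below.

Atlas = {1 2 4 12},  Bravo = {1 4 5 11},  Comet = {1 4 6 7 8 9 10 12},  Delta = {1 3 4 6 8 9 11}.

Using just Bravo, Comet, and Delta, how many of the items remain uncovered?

1

Union of Bravo, Comet, Delta = {1, 3, 4, 5, 6, 7, 8, 9, 10, 11, 12}.
Not covered: 2 — 1 item.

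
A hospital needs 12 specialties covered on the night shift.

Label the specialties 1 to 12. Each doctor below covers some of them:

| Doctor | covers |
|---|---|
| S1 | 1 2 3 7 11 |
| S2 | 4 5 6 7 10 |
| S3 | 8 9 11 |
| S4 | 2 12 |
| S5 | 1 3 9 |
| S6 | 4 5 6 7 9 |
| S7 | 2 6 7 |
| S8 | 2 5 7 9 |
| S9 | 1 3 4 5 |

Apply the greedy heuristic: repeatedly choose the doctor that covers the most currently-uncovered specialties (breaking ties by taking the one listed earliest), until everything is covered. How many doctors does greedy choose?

Greedy: pick S1 (covers 5 new) → pick S2 (covers 4 new) → pick S3 (covers 2 new) → pick S4 (covers 1 new). Total picks: 4.

4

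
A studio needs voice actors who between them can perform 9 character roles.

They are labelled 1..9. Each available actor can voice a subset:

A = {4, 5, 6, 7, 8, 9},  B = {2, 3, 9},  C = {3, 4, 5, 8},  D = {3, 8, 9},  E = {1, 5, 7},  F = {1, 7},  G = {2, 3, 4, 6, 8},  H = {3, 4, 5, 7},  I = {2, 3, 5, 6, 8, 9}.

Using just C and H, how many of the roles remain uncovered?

4

Union of C, H = {3, 4, 5, 7, 8}.
Not covered: 1, 2, 6, 9 — 4 roles.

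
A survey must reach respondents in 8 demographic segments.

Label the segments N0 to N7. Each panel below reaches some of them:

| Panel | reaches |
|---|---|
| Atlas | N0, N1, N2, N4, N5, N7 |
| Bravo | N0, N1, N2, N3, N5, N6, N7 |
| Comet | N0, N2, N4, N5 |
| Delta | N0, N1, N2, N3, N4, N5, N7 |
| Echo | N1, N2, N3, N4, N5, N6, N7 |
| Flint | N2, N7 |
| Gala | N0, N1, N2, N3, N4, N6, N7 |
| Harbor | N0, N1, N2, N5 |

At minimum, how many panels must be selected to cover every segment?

2

Take {Atlas, Bravo}. Their union is {N0, N1, N2, N3, N4, N5, N6, N7}, which is all 8 segments.
No single panel has all 8 segments (the largest, Bravo, has 7), so 2 is optimal.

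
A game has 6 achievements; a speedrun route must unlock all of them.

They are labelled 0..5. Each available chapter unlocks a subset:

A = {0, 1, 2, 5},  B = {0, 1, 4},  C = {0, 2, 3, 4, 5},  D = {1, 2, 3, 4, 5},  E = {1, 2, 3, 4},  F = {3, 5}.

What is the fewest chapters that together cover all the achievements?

2

Take {C, E}. Their union is {0, 1, 2, 3, 4, 5}, which is all 6 achievements.
No single chapter has all 6 achievements (the largest, C, has 5), so 2 is optimal.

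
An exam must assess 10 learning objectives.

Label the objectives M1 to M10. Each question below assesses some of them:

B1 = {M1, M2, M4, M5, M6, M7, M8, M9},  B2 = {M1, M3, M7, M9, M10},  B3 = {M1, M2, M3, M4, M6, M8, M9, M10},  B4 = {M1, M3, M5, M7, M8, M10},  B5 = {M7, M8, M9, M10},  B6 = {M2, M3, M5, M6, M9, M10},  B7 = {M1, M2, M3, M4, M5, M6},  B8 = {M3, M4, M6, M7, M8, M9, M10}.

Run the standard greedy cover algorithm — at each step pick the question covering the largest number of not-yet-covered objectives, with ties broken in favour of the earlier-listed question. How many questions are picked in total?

2

Greedy: pick B1 (covers 8 new) → pick B2 (covers 2 new). Total picks: 2.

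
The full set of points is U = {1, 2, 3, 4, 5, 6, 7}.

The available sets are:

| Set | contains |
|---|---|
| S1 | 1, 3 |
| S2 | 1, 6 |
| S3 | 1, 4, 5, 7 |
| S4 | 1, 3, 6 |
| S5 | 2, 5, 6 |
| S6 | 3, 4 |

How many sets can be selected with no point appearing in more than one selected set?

2

S2, S6 are pairwise disjoint (S2={1,6}; S6={3,4}).
Every remaining set overlaps one of these, and no 3 of the listed sets are pairwise disjoint, so 2 is the maximum.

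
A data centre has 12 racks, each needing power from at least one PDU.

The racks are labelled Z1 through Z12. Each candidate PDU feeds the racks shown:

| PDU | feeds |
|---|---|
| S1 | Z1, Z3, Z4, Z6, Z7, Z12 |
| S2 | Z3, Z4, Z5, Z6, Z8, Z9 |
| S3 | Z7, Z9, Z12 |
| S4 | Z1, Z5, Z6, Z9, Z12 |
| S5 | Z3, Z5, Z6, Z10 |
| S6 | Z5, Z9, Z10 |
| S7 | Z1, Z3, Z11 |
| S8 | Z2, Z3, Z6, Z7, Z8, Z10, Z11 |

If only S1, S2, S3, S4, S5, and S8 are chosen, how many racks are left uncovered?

0

Union of S1, S2, S3, S4, S5, S8 = {Z1, Z2, Z3, Z4, Z5, Z6, Z7, Z8, Z9, Z10, Z11, Z12} — that's every rack, so 0 are uncovered.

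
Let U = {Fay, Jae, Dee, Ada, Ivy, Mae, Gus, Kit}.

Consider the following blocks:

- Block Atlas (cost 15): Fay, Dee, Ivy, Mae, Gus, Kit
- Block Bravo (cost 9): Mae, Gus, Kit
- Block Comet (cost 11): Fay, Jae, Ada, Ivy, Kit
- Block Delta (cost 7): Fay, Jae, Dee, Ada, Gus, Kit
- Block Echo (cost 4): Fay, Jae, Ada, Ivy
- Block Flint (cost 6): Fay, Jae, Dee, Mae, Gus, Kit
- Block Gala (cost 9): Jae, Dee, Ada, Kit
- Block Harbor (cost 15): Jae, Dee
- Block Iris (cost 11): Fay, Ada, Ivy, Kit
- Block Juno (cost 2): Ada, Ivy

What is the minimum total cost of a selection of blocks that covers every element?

8

Flint, Juno together cover every element (Flint ∪ Juno = {Fay, Jae, Dee, Ada, Ivy, Mae, Gus, Kit}); total cost 6 + 2 = 8.
The greedy pick Echo, Flint costs 10; no covering selection beats 8.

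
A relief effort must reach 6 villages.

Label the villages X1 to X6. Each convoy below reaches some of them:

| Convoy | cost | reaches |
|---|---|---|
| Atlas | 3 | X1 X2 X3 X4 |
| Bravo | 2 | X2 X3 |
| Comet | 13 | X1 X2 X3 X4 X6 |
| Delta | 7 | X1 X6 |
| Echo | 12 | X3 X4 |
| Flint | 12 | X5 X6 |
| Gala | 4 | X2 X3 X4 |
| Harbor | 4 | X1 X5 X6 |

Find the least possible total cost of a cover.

Atlas, Harbor together cover every village (Atlas ∪ Harbor = {X1, X2, X3, X4, X5, X6}); total cost 3 + 4 = 7.
No covering selection has total cost below 7.

7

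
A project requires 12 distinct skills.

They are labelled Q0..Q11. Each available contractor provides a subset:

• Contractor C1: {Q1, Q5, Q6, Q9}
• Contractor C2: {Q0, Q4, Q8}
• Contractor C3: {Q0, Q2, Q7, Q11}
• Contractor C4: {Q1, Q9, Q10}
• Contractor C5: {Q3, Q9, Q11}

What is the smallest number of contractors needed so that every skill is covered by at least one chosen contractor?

5

C1 and C2 and C3 and C4 and C5 together: C1 ∪ C2 ∪ C3 ∪ C4 ∪ C5 = {Q0, Q1, Q2, Q3, Q4, Q5, Q6, Q7, Q8, Q9, Q10, Q11} — every skill is covered.
No 4 of the 5 contractors cover everything (all 5 combinations miss at least one skill), so 5 is optimal.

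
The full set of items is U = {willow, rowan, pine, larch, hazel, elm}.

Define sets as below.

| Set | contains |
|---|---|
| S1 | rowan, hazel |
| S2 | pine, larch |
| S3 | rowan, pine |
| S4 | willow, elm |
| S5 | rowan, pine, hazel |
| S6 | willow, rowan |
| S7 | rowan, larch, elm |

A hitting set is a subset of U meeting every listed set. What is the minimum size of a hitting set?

3

H = {rowan, pine, elm} meets every set (each contains at least one member of H), and |H| = 3.
The sets S1, S2, S4 are pairwise disjoint, so any hitting set needs a separate item for each — at least 3. Hence 3 is optimal.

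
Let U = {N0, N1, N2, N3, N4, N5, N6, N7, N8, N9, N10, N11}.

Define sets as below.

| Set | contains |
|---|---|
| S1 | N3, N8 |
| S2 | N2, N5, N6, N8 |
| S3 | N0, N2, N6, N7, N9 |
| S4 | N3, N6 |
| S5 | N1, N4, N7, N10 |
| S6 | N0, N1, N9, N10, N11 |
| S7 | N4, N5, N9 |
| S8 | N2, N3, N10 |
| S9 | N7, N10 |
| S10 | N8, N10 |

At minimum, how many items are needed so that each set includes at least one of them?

Take H = {N3, N6, N9, N10}. Each listed set contains at least one of these, so H is a hitting set of size 4.
No choice of 3 items meets every set, so 4 is the minimum.

4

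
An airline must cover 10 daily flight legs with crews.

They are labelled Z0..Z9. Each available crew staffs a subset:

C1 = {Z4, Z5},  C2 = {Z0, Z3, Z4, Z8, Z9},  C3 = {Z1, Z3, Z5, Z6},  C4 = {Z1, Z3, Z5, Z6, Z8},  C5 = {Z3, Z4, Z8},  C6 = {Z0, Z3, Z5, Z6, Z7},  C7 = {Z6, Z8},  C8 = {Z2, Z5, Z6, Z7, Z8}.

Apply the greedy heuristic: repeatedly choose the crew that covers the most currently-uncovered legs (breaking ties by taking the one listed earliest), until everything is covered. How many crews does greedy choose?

3

Greedy: pick C2 (covers 5 new) → pick C8 (covers 4 new) → pick C3 (covers 1 new). Total picks: 3.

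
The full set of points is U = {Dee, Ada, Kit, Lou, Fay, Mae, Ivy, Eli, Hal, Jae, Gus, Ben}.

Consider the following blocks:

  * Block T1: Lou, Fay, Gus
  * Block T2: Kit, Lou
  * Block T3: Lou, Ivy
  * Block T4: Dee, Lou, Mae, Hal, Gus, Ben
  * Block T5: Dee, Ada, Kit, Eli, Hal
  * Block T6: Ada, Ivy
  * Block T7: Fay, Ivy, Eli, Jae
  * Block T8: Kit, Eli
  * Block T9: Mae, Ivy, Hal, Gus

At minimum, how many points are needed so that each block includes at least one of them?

3

H = {Kit, Ivy, Gus} meets every block (each contains at least one member of H), and |H| = 3.
The blocks T1, T6, T8 are pairwise disjoint, so any hitting set needs a separate point for each — at least 3. Hence 3 is optimal.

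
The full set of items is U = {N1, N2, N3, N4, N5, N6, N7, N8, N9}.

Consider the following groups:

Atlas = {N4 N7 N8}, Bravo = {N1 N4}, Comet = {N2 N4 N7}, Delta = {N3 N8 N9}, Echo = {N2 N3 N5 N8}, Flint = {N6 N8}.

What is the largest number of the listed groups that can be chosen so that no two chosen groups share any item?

Bravo, Flint are pairwise disjoint (Bravo={N1,N4}; Flint={N6,N8}).
Every remaining group overlaps one of these, and no 3 of the listed groups are pairwise disjoint, so 2 is the maximum.

2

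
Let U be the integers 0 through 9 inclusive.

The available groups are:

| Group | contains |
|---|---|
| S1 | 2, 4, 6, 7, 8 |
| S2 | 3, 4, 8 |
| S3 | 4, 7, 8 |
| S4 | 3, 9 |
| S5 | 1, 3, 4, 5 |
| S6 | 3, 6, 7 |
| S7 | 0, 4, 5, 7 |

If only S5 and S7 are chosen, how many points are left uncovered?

Union of S5, S7 = {0, 1, 3, 4, 5, 7}.
Not covered: 2, 6, 8, 9 — 4 points.

4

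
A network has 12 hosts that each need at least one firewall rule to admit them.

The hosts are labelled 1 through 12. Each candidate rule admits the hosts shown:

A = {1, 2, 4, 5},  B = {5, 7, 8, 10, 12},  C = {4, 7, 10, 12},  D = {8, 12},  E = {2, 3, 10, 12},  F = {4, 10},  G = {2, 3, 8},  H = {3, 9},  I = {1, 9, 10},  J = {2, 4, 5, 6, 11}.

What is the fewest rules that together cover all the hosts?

4

Take {A, B, H, J}. Their union is {1, 2, 3, 4, 5, 6, 7, 8, 9, 10, 11, 12}, which is all 12 hosts.
No 3 of the 10 rules cover everything (all 120 combinations miss at least one host), so 4 is optimal.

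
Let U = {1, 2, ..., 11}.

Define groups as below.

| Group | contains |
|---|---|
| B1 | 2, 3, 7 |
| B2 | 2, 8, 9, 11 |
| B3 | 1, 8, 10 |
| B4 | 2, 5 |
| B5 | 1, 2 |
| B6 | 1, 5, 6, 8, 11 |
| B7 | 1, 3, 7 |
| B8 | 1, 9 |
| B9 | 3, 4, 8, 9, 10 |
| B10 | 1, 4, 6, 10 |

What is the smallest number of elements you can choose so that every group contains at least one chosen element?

3

The 3 elements {1, 2, 4} hit every group.
No choice of 2 elements meets every group, so 3 is the minimum.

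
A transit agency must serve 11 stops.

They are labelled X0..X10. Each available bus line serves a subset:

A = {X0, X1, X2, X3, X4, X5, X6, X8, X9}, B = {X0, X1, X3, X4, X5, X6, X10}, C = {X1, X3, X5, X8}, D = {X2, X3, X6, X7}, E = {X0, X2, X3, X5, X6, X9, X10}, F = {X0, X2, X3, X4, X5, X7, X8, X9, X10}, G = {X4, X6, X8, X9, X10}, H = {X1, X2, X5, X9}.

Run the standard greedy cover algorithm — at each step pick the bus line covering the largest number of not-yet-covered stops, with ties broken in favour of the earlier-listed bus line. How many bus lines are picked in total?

2

Greedy: pick A (covers 9 new) → pick F (covers 2 new). Total picks: 2.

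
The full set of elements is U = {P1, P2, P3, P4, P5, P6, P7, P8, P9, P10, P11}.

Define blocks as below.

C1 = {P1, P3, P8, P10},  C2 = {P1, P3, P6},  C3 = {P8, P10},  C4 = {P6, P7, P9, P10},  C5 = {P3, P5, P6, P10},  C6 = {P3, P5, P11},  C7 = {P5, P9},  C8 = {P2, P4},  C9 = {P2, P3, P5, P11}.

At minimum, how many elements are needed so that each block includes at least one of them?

4

Take H = {P3, P4, P8, P9}. Each listed block contains at least one of these, so H is a hitting set of size 4.
The blocks C2, C3, C7, C8 are pairwise disjoint, so any hitting set needs a separate element for each — at least 4. Hence 4 is optimal.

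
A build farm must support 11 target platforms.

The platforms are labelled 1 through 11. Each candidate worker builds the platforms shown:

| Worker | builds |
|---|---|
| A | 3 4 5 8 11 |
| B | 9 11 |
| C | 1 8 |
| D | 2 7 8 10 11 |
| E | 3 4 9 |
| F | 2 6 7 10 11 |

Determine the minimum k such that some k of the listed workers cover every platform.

A and C and E and F together: A ∪ C ∪ E ∪ F = {1, 2, 3, 4, 5, 6, 7, 8, 9, 10, 11} — every platform is covered.
No 3 of the 6 workers cover everything (all 20 combinations miss at least one platform), so 4 is optimal.

4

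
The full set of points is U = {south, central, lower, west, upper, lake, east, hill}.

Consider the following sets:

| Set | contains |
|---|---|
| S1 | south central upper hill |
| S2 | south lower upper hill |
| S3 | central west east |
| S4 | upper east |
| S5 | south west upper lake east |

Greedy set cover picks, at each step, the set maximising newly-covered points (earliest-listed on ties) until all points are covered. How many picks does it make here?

Greedy: pick S5 (covers 5 new) → pick S1 (covers 2 new) → pick S2 (covers 1 new). Total picks: 3.

3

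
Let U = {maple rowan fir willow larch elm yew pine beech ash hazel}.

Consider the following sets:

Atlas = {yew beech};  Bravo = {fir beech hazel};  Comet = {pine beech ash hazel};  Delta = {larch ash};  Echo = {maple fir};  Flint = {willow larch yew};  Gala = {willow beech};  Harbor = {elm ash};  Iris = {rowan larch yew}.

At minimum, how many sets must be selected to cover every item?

Comet, Echo, Gala, Harbor, and Iris cover everything between them: the union {maple, rowan, fir, willow, larch, elm, yew, pine, beech, ash, hazel} is all of U.
No 4 of the 9 sets cover everything (all 126 combinations miss at least one item), so 5 is optimal.

5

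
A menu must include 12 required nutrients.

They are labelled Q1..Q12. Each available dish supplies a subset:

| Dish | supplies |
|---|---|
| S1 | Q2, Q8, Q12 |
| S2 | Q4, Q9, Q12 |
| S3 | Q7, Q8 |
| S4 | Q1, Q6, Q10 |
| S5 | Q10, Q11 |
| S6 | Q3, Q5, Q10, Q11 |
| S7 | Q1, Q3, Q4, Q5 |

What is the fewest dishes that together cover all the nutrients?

S1 and S2 and S3 and S4 and S6 together: S1 ∪ S2 ∪ S3 ∪ S4 ∪ S6 = {Q1, Q2, Q3, Q4, Q5, Q6, Q7, Q8, Q9, Q10, Q11, Q12} — every nutrient is covered.
No 4 of the 7 dishes cover everything (all 35 combinations miss at least one nutrient), so 5 is optimal.

5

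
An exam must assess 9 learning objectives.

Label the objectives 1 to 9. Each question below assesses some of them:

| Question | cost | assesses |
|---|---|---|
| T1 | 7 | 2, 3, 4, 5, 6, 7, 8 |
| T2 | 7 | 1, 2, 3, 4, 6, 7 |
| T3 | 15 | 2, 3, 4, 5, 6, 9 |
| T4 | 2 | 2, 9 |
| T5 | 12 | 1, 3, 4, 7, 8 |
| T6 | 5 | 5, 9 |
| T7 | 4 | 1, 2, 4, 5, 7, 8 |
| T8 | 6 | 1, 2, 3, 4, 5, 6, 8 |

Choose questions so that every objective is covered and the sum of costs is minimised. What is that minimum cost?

T4, T7, T8 together cover every objective (T4 ∪ T7 ∪ T8 = {1, 2, 3, 4, 5, 6, 7, 8, 9}); total cost 2 + 4 + 6 = 12.
No covering selection has total cost below 12.

12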